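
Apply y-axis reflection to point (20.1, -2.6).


Reflection over y-axis: (x,y) -> (-x,y)
(20.1, -2.6) -> (-20.1, -2.6)

(-20.1, -2.6)


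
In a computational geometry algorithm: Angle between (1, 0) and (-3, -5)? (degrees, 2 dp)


u.v = -3, |u| = sqrt(1) = 1, |v| = sqrt(34) = 5.831
cos(theta) = u.v/(|u||v|) = -3/sqrt(34) = -0.514496
theta = acos(-0.514496) = 120.96 degrees

120.96 degrees


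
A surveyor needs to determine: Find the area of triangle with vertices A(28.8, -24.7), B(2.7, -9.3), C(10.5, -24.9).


Area = |x_A(y_B-y_C) + x_B(y_C-y_A) + x_C(y_A-y_B)|/2
= |449.28 + (-0.54) + (-161.7)|/2
= 287.04/2 = 143.52

143.52


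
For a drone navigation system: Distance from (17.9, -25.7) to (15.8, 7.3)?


dx=-2.1, dy=33
d^2 = (-2.1)^2 + 33^2 = 1093.41
d = sqrt(1093.41) = 33.0668

33.0668


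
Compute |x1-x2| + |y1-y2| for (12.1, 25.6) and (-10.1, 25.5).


|12.1-(-10.1)| + |25.6-25.5| = 22.2 + 0.1 = 22.3

22.3


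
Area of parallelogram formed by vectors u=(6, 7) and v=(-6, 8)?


|u x v| = |6*8 - 7*(-6)|
= |48 - (-42)| = 90

90


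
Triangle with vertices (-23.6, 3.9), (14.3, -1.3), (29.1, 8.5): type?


Side lengths squared: AB^2=1463.45, BC^2=315.08, CA^2=2798.45
Sorted: [315.08, 1463.45, 2798.45]
By sides: Scalene, By angles: Obtuse

Scalene, Obtuse


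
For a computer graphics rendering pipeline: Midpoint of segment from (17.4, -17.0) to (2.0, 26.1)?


M = ((17.4+2)/2, ((-17)+26.1)/2)
= (9.7, 4.55)

(9.7, 4.55)


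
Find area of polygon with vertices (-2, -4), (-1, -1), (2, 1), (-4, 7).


Shoelace sum: ((-2)*(-1) - (-1)*(-4)) + ((-1)*1 - 2*(-1)) + (2*7 - (-4)*1) + ((-4)*(-4) - (-2)*7)
= 47
Area = |47|/2 = 23.5

23.5


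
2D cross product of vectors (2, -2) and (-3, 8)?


u x v = u_x*v_y - u_y*v_x = 2*8 - (-2)*(-3)
= 16 - 6 = 10

10


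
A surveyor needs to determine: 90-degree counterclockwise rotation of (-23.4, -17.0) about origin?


90° CCW: (x,y) -> (-y, x)
(-23.4,-17) -> (17, -23.4)

(17, -23.4)


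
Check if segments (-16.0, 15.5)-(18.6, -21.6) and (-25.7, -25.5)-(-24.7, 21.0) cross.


Cross products: d1=-410.05, d2=-2056.05, d3=-1778.47, d4=-132.47
d1*d2 < 0 and d3*d4 < 0? no

No, they don't intersect


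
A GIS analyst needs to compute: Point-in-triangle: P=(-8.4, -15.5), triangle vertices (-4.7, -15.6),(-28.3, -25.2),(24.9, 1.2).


Cross products: AB x AP = -37.88, BC x BP = -9.32, CA x CP = -65.12
All same sign? yes

Yes, inside


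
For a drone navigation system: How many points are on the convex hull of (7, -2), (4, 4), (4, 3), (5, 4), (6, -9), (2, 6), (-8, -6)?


Convex hull vertices (CCW): (-8, -6), (6, -9), (7, -2), (5, 4), (2, 6)
Count = 5

5


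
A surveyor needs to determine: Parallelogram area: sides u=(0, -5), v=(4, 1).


|u x v| = |0*1 - (-5)*4|
= |0 - (-20)| = 20

20


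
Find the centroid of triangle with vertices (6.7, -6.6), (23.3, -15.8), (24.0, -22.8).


Centroid = ((x_A+x_B+x_C)/3, (y_A+y_B+y_C)/3)
= ((6.7+23.3+24)/3, ((-6.6)+(-15.8)+(-22.8))/3)
= (18, -15.0667)

(18, -15.0667)


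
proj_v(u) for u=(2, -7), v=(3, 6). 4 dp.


u.v = -36, |v| = sqrt(45) = 6.7082
Scalar projection = u.v / |v| = -36 / sqrt(45) = -5.3666

-5.3666


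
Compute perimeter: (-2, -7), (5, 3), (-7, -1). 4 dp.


Sides: (-2, -7)->(5, 3): sqrt(149) = 12.206556, (5, 3)->(-7, -1): sqrt(160) = 12.649111, (-7, -1)->(-2, -7): sqrt(61) = 7.81025
Sum = 32.665917
Perimeter = 32.6659

32.6659


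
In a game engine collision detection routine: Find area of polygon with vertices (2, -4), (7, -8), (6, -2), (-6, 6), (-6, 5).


Shoelace sum: (2*(-8) - 7*(-4)) + (7*(-2) - 6*(-8)) + (6*6 - (-6)*(-2)) + ((-6)*5 - (-6)*6) + ((-6)*(-4) - 2*5)
= 90
Area = |90|/2 = 45

45


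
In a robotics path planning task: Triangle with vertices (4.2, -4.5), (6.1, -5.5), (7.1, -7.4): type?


Side lengths squared: AB^2=4.61, BC^2=4.61, CA^2=16.82
Sorted: [4.61, 4.61, 16.82]
By sides: Isosceles, By angles: Obtuse

Isosceles, Obtuse


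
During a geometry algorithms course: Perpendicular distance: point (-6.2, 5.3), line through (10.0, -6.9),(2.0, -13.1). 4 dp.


|cross product| = 198.04
|line direction| = sqrt(102.44) = 10.1213
Distance = 198.04/sqrt(102.44) = 19.5667

19.5667


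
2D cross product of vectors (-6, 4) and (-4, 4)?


u x v = u_x*v_y - u_y*v_x = (-6)*4 - 4*(-4)
= (-24) - (-16) = -8

-8


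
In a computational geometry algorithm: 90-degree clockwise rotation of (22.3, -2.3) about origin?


90° CW: (x,y) -> (y, -x)
(22.3,-2.3) -> (-2.3, -22.3)

(-2.3, -22.3)


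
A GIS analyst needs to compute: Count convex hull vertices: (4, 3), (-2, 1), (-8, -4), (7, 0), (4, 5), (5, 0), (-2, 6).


Convex hull vertices (CCW): (-8, -4), (7, 0), (4, 5), (-2, 6)
Count = 4

4


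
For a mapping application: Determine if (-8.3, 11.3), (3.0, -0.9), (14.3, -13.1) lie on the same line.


Cross product: (3-(-8.3))*((-13.1)-11.3) - ((-0.9)-11.3)*(14.3-(-8.3))
= 0

Yes, collinear


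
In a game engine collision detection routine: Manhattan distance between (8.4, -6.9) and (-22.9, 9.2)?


|8.4-(-22.9)| + |(-6.9)-9.2| = 31.3 + 16.1 = 47.4

47.4


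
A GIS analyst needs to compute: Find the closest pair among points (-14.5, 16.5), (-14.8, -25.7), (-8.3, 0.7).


d(P0,P1) = 42.2011, d(P0,P2) = 16.9729, d(P1,P2) = 27.1884
Closest: P0 and P2

Closest pair: (-14.5, 16.5) and (-8.3, 0.7), distance = 16.9729


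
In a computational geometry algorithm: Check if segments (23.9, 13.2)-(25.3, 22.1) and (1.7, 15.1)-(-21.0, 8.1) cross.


Cross products: d1=198.53, d2=6.3, d3=200.24, d4=392.47
d1*d2 < 0 and d3*d4 < 0? no

No, they don't intersect


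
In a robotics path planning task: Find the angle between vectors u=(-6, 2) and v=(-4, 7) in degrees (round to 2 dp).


u.v = 38, |u| = sqrt(40) = 6.3246, |v| = sqrt(65) = 8.0623
cos(theta) = u.v/(|u||v|) = 38/sqrt(2600) = 0.745241
theta = acos(0.745241) = 41.82 degrees

41.82 degrees


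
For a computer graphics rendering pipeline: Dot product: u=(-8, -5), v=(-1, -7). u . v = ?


u . v = u_x*v_x + u_y*v_y = (-8)*(-1) + (-5)*(-7)
= 8 + 35 = 43

43


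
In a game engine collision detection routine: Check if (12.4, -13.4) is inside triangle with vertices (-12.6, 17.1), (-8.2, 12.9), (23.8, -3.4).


Cross products: AB x AP = -29.2, BC x BP = -505.82, CA x CP = 597.7
All same sign? no

No, outside


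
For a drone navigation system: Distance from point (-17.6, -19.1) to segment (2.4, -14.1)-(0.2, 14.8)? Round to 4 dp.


Project P onto AB: t = 0 (clamped to [0,1])
Closest point on segment: (2.4, -14.1)
Distance: 20.6155

20.6155


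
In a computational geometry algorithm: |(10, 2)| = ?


|u| = sqrt(10^2 + 2^2) = sqrt(104) = 10.198

10.198


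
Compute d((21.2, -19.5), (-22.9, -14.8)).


dx=-44.1, dy=4.7
d^2 = (-44.1)^2 + 4.7^2 = 1966.9
d = sqrt(1966.9) = 44.3497

44.3497


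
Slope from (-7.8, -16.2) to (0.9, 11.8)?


slope = (y2-y1)/(x2-x1) = (11.8-(-16.2))/(0.9-(-7.8)) = 28/8.7 = 3.2184

3.2184


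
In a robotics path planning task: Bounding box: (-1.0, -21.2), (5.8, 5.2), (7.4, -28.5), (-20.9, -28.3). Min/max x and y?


x range: [-20.9, 7.4]
y range: [-28.5, 5.2]
Bounding box: (-20.9,-28.5) to (7.4,5.2)

(-20.9,-28.5) to (7.4,5.2)


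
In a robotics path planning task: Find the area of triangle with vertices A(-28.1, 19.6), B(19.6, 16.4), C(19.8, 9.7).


Area = |x_A(y_B-y_C) + x_B(y_C-y_A) + x_C(y_A-y_B)|/2
= |(-188.27) + (-194.04) + 63.36|/2
= 318.95/2 = 159.475

159.475


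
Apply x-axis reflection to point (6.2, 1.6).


Reflection over x-axis: (x,y) -> (x,-y)
(6.2, 1.6) -> (6.2, -1.6)

(6.2, -1.6)


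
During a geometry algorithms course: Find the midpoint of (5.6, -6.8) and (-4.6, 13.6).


M = ((5.6+(-4.6))/2, ((-6.8)+13.6)/2)
= (0.5, 3.4)

(0.5, 3.4)


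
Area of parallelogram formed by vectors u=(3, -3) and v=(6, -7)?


|u x v| = |3*(-7) - (-3)*6|
= |(-21) - (-18)| = 3

3


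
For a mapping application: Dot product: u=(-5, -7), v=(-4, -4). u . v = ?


u . v = u_x*v_x + u_y*v_y = (-5)*(-4) + (-7)*(-4)
= 20 + 28 = 48

48


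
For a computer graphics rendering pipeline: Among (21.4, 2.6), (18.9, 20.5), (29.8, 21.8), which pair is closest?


d(P0,P1) = 18.0737, d(P0,P2) = 20.9571, d(P1,P2) = 10.9772
Closest: P1 and P2

Closest pair: (18.9, 20.5) and (29.8, 21.8), distance = 10.9772


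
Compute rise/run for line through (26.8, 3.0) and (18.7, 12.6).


slope = (y2-y1)/(x2-x1) = (12.6-3)/(18.7-26.8) = 9.6/(-8.1) = -1.1852

-1.1852


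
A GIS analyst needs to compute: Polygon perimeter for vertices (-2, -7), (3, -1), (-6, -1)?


Sides: (-2, -7)->(3, -1): sqrt(61) = 7.81025, (3, -1)->(-6, -1): sqrt(81) = 9, (-6, -1)->(-2, -7): sqrt(52) = 7.211103
Sum = 24.021353
Perimeter = 24.0214

24.0214


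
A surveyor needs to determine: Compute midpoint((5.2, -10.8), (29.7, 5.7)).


M = ((5.2+29.7)/2, ((-10.8)+5.7)/2)
= (17.45, -2.55)

(17.45, -2.55)


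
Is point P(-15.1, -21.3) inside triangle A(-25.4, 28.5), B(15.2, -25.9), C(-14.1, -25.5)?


Cross products: AB x AP = -1461.56, BC x BP = -122.66, CA x CP = 6.54
All same sign? no

No, outside


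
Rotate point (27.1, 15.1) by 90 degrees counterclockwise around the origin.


90° CCW: (x,y) -> (-y, x)
(27.1,15.1) -> (-15.1, 27.1)

(-15.1, 27.1)


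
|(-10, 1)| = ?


|u| = sqrt((-10)^2 + 1^2) = sqrt(101) = 10.0499

10.0499


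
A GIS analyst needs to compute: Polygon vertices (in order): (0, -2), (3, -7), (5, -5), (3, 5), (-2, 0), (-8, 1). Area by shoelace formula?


Shoelace sum: (0*(-7) - 3*(-2)) + (3*(-5) - 5*(-7)) + (5*5 - 3*(-5)) + (3*0 - (-2)*5) + ((-2)*1 - (-8)*0) + ((-8)*(-2) - 0*1)
= 90
Area = |90|/2 = 45

45


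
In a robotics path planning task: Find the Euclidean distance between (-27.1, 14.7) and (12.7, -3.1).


dx=39.8, dy=-17.8
d^2 = 39.8^2 + (-17.8)^2 = 1900.88
d = sqrt(1900.88) = 43.5991

43.5991


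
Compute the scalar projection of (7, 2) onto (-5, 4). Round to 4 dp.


u.v = -27, |v| = sqrt(41) = 6.4031
Scalar projection = u.v / |v| = -27 / sqrt(41) = -4.2167

-4.2167


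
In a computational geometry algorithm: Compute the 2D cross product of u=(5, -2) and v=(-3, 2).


u x v = u_x*v_y - u_y*v_x = 5*2 - (-2)*(-3)
= 10 - 6 = 4

4


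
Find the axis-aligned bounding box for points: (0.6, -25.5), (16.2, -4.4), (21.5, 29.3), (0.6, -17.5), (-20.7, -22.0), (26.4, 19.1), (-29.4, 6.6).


x range: [-29.4, 26.4]
y range: [-25.5, 29.3]
Bounding box: (-29.4,-25.5) to (26.4,29.3)

(-29.4,-25.5) to (26.4,29.3)


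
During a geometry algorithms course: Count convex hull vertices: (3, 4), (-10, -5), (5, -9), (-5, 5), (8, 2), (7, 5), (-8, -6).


Convex hull vertices (CCW): (-10, -5), (-8, -6), (5, -9), (8, 2), (7, 5), (-5, 5)
Count = 6

6


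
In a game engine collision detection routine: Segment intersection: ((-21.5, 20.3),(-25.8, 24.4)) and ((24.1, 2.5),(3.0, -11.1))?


Cross products: d1=-995.74, d2=-1140.73, d3=-110.42, d4=34.57
d1*d2 < 0 and d3*d4 < 0? no

No, they don't intersect


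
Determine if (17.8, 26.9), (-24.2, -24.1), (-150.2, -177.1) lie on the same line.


Cross product: ((-24.2)-17.8)*((-177.1)-26.9) - ((-24.1)-26.9)*((-150.2)-17.8)
= 0

Yes, collinear


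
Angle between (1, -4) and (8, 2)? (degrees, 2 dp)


u.v = 0, |u| = sqrt(17) = 4.1231, |v| = sqrt(68) = 8.2462
cos(theta) = u.v/(|u||v|) = 0/sqrt(1156) = 0
theta = acos(0) = 90 degrees

90 degrees


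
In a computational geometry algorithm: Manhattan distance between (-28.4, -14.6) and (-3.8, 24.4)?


|(-28.4)-(-3.8)| + |(-14.6)-24.4| = 24.6 + 39 = 63.6

63.6


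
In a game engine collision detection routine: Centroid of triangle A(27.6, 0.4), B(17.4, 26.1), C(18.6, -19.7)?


Centroid = ((x_A+x_B+x_C)/3, (y_A+y_B+y_C)/3)
= ((27.6+17.4+18.6)/3, (0.4+26.1+(-19.7))/3)
= (21.2, 2.2667)

(21.2, 2.2667)


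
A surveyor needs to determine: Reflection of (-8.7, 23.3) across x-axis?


Reflection over x-axis: (x,y) -> (x,-y)
(-8.7, 23.3) -> (-8.7, -23.3)

(-8.7, -23.3)


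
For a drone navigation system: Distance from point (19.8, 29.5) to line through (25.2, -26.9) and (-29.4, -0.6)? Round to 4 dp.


|cross product| = 2937.42
|line direction| = sqrt(3672.85) = 60.604
Distance = 2937.42/sqrt(3672.85) = 48.469

48.469


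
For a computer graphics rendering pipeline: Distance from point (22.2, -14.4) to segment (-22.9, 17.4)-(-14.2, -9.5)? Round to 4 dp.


Project P onto AB: t = 1 (clamped to [0,1])
Closest point on segment: (-14.2, -9.5)
Distance: 36.7283

36.7283


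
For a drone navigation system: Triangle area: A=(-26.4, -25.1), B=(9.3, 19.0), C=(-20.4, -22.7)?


Area = |x_A(y_B-y_C) + x_B(y_C-y_A) + x_C(y_A-y_B)|/2
= |(-1100.88) + 22.32 + 899.64|/2
= 178.92/2 = 89.46

89.46


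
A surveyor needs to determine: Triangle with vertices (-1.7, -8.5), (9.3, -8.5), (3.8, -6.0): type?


Side lengths squared: AB^2=121, BC^2=36.5, CA^2=36.5
Sorted: [36.5, 36.5, 121]
By sides: Isosceles, By angles: Obtuse

Isosceles, Obtuse


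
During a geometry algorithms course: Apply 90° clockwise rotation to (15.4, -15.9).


90° CW: (x,y) -> (y, -x)
(15.4,-15.9) -> (-15.9, -15.4)

(-15.9, -15.4)


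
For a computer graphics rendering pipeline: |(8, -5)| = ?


|u| = sqrt(8^2 + (-5)^2) = sqrt(89) = 9.434

9.434


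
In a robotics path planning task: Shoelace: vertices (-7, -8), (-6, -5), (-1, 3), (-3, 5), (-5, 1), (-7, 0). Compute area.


Shoelace sum: ((-7)*(-5) - (-6)*(-8)) + ((-6)*3 - (-1)*(-5)) + ((-1)*5 - (-3)*3) + ((-3)*1 - (-5)*5) + ((-5)*0 - (-7)*1) + ((-7)*(-8) - (-7)*0)
= 53
Area = |53|/2 = 26.5

26.5


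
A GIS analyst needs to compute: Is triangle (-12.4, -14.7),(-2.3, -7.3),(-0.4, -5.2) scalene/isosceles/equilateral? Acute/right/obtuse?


Side lengths squared: AB^2=156.77, BC^2=8.02, CA^2=234.25
Sorted: [8.02, 156.77, 234.25]
By sides: Scalene, By angles: Obtuse

Scalene, Obtuse


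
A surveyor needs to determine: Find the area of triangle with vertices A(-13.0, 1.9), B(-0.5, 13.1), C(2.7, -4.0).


Area = |x_A(y_B-y_C) + x_B(y_C-y_A) + x_C(y_A-y_B)|/2
= |(-222.3) + 2.95 + (-30.24)|/2
= 249.59/2 = 124.795

124.795


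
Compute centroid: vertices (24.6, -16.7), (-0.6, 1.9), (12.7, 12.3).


Centroid = ((x_A+x_B+x_C)/3, (y_A+y_B+y_C)/3)
= ((24.6+(-0.6)+12.7)/3, ((-16.7)+1.9+12.3)/3)
= (12.2333, -0.8333)

(12.2333, -0.8333)


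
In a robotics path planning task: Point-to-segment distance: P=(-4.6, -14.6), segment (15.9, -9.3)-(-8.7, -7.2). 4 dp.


Project P onto AB: t = 0.809 (clamped to [0,1])
Closest point on segment: (-4.0025, -7.601)
Distance: 7.0245

7.0245


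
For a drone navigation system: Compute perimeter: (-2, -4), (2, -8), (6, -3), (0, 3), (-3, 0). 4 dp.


Sides: (-2, -4)->(2, -8): sqrt(32) = 5.656854, (2, -8)->(6, -3): sqrt(41) = 6.403124, (6, -3)->(0, 3): sqrt(72) = 8.485281, (0, 3)->(-3, 0): sqrt(18) = 4.242641, (-3, 0)->(-2, -4): sqrt(17) = 4.123106
Sum = 28.911006
Perimeter = 28.911

28.911


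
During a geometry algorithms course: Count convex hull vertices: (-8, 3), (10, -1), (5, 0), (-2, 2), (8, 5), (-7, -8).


Convex hull vertices (CCW): (-8, 3), (-7, -8), (10, -1), (8, 5)
Count = 4

4


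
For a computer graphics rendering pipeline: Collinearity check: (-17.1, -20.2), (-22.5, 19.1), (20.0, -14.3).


Cross product: ((-22.5)-(-17.1))*((-14.3)-(-20.2)) - (19.1-(-20.2))*(20-(-17.1))
= -1489.89

No, not collinear


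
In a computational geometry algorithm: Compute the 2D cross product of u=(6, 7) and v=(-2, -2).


u x v = u_x*v_y - u_y*v_x = 6*(-2) - 7*(-2)
= (-12) - (-14) = 2

2


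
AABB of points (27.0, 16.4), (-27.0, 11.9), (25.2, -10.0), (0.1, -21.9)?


x range: [-27, 27]
y range: [-21.9, 16.4]
Bounding box: (-27,-21.9) to (27,16.4)

(-27,-21.9) to (27,16.4)


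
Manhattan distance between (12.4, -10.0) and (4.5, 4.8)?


|12.4-4.5| + |(-10)-4.8| = 7.9 + 14.8 = 22.7

22.7


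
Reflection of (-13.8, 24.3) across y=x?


Reflection over y=x: (x,y) -> (y,x)
(-13.8, 24.3) -> (24.3, -13.8)

(24.3, -13.8)


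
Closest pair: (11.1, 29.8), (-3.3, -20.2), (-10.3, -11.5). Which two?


d(P0,P1) = 52.0323, d(P0,P2) = 46.5151, d(P1,P2) = 11.1665
Closest: P1 and P2

Closest pair: (-3.3, -20.2) and (-10.3, -11.5), distance = 11.1665


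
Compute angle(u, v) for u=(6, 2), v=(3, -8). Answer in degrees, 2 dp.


u.v = 2, |u| = sqrt(40) = 6.3246, |v| = sqrt(73) = 8.544
cos(theta) = u.v/(|u||v|) = 2/sqrt(2920) = 0.037012
theta = acos(0.037012) = 87.88 degrees

87.88 degrees


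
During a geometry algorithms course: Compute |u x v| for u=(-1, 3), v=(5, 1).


|u x v| = |(-1)*1 - 3*5|
= |(-1) - 15| = 16

16


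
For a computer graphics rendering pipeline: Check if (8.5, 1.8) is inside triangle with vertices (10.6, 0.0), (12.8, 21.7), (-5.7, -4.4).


Cross products: AB x AP = 49.53, BC x BP = 255.92, CA x CP = 38.58
All same sign? yes

Yes, inside


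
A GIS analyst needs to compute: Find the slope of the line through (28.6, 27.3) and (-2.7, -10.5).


slope = (y2-y1)/(x2-x1) = ((-10.5)-27.3)/((-2.7)-28.6) = (-37.8)/(-31.3) = 1.2077

1.2077


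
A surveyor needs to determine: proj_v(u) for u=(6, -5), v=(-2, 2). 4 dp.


u.v = -22, |v| = sqrt(8) = 2.8284
Scalar projection = u.v / |v| = -22 / sqrt(8) = -7.7782

-7.7782


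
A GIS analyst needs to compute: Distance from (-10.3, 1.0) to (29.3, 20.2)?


dx=39.6, dy=19.2
d^2 = 39.6^2 + 19.2^2 = 1936.8
d = sqrt(1936.8) = 44.0091

44.0091


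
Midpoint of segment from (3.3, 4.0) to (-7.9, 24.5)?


M = ((3.3+(-7.9))/2, (4+24.5)/2)
= (-2.3, 14.25)

(-2.3, 14.25)


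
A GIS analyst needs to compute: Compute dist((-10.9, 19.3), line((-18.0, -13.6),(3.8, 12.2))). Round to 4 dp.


|cross product| = 534.04
|line direction| = sqrt(1140.88) = 33.7769
Distance = 534.04/sqrt(1140.88) = 15.8108

15.8108


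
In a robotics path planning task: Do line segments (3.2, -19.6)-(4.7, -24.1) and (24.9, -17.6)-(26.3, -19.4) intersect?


Cross products: d1=-41.86, d2=-45.46, d3=100.65, d4=104.25
d1*d2 < 0 and d3*d4 < 0? no

No, they don't intersect


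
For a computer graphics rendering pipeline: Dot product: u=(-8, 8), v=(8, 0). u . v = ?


u . v = u_x*v_x + u_y*v_y = (-8)*8 + 8*0
= (-64) + 0 = -64

-64


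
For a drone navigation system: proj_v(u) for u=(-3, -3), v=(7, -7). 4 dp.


u.v = 0, |v| = sqrt(98) = 9.8995
Scalar projection = u.v / |v| = 0 / sqrt(98) = 0

0


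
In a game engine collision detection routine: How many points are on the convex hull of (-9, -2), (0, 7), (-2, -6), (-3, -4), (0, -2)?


Convex hull vertices (CCW): (-9, -2), (-2, -6), (0, -2), (0, 7)
Count = 4

4


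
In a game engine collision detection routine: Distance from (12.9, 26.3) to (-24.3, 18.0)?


dx=-37.2, dy=-8.3
d^2 = (-37.2)^2 + (-8.3)^2 = 1452.73
d = sqrt(1452.73) = 38.1147

38.1147


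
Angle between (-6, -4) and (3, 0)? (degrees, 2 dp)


u.v = -18, |u| = sqrt(52) = 7.2111, |v| = sqrt(9) = 3
cos(theta) = u.v/(|u||v|) = -18/sqrt(468) = -0.83205
theta = acos(-0.83205) = 146.31 degrees

146.31 degrees


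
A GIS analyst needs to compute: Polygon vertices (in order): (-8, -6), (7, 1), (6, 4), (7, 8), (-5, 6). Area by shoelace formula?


Shoelace sum: ((-8)*1 - 7*(-6)) + (7*4 - 6*1) + (6*8 - 7*4) + (7*6 - (-5)*8) + ((-5)*(-6) - (-8)*6)
= 236
Area = |236|/2 = 118

118


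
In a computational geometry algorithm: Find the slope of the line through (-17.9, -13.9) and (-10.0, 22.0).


slope = (y2-y1)/(x2-x1) = (22-(-13.9))/((-10)-(-17.9)) = 35.9/7.9 = 4.5443

4.5443


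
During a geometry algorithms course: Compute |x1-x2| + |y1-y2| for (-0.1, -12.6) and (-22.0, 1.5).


|(-0.1)-(-22)| + |(-12.6)-1.5| = 21.9 + 14.1 = 36

36


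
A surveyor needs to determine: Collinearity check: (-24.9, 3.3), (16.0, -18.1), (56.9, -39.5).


Cross product: (16-(-24.9))*((-39.5)-3.3) - ((-18.1)-3.3)*(56.9-(-24.9))
= 0

Yes, collinear


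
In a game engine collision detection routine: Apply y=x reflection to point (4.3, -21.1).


Reflection over y=x: (x,y) -> (y,x)
(4.3, -21.1) -> (-21.1, 4.3)

(-21.1, 4.3)


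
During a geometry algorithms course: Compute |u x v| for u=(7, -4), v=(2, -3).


|u x v| = |7*(-3) - (-4)*2|
= |(-21) - (-8)| = 13

13


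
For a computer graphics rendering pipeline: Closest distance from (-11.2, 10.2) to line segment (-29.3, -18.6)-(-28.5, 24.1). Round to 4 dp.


Project P onto AB: t = 0.6822 (clamped to [0,1])
Closest point on segment: (-28.7543, 10.5289)
Distance: 17.5573

17.5573


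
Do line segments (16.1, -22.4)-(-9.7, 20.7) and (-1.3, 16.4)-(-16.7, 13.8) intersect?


Cross products: d1=642.76, d2=-88.06, d3=-251.1, d4=479.72
d1*d2 < 0 and d3*d4 < 0? yes

Yes, they intersect


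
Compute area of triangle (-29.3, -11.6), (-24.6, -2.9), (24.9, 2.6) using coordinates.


Area = |x_A(y_B-y_C) + x_B(y_C-y_A) + x_C(y_A-y_B)|/2
= |161.15 + (-349.32) + (-216.63)|/2
= 404.8/2 = 202.4

202.4


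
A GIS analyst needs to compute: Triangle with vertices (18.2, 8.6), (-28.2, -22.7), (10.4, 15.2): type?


Side lengths squared: AB^2=3132.65, BC^2=2926.37, CA^2=104.4
Sorted: [104.4, 2926.37, 3132.65]
By sides: Scalene, By angles: Obtuse

Scalene, Obtuse


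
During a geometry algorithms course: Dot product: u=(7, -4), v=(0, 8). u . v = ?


u . v = u_x*v_x + u_y*v_y = 7*0 + (-4)*8
= 0 + (-32) = -32

-32


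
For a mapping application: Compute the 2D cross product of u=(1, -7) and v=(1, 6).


u x v = u_x*v_y - u_y*v_x = 1*6 - (-7)*1
= 6 - (-7) = 13

13


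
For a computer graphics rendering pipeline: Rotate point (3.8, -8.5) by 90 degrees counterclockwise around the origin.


90° CCW: (x,y) -> (-y, x)
(3.8,-8.5) -> (8.5, 3.8)

(8.5, 3.8)


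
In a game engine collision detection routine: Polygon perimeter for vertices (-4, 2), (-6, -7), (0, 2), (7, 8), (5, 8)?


Sides: (-4, 2)->(-6, -7): sqrt(85) = 9.219544, (-6, -7)->(0, 2): sqrt(117) = 10.816654, (0, 2)->(7, 8): sqrt(85) = 9.219544, (7, 8)->(5, 8): sqrt(4) = 2, (5, 8)->(-4, 2): sqrt(117) = 10.816654
Sum = 42.072396
Perimeter = 42.0724

42.0724


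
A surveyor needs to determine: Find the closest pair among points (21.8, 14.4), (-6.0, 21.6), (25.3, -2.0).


d(P0,P1) = 28.7172, d(P0,P2) = 16.7693, d(P1,P2) = 39.2001
Closest: P0 and P2

Closest pair: (21.8, 14.4) and (25.3, -2.0), distance = 16.7693


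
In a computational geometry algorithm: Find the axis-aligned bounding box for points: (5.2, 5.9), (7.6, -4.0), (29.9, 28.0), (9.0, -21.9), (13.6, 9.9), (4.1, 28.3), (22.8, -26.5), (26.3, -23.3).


x range: [4.1, 29.9]
y range: [-26.5, 28.3]
Bounding box: (4.1,-26.5) to (29.9,28.3)

(4.1,-26.5) to (29.9,28.3)


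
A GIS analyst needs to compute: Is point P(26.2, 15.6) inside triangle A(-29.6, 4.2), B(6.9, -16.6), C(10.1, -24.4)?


Cross products: AB x AP = 1576.74, BC x BP = 253.58, CA x CP = -2048.46
All same sign? no

No, outside


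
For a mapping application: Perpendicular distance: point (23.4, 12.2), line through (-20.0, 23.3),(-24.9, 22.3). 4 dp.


|cross product| = 97.79
|line direction| = sqrt(25.01) = 5.001
Distance = 97.79/sqrt(25.01) = 19.5541

19.5541


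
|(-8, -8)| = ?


|u| = sqrt((-8)^2 + (-8)^2) = sqrt(128) = 11.3137

11.3137


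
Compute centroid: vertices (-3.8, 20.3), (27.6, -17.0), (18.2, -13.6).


Centroid = ((x_A+x_B+x_C)/3, (y_A+y_B+y_C)/3)
= (((-3.8)+27.6+18.2)/3, (20.3+(-17)+(-13.6))/3)
= (14, -3.4333)

(14, -3.4333)


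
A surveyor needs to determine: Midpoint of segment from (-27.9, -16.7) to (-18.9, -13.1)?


M = (((-27.9)+(-18.9))/2, ((-16.7)+(-13.1))/2)
= (-23.4, -14.9)

(-23.4, -14.9)


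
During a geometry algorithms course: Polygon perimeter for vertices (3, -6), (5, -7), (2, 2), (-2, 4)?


Sides: (3, -6)->(5, -7): sqrt(5) = 2.236068, (5, -7)->(2, 2): sqrt(90) = 9.486833, (2, 2)->(-2, 4): sqrt(20) = 4.472136, (-2, 4)->(3, -6): sqrt(125) = 11.18034
Sum = 27.375377
Perimeter = 27.3754

27.3754


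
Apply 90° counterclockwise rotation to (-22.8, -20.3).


90° CCW: (x,y) -> (-y, x)
(-22.8,-20.3) -> (20.3, -22.8)

(20.3, -22.8)


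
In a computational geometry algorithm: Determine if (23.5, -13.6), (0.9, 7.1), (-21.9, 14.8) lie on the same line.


Cross product: (0.9-23.5)*(14.8-(-13.6)) - (7.1-(-13.6))*((-21.9)-23.5)
= 297.94

No, not collinear


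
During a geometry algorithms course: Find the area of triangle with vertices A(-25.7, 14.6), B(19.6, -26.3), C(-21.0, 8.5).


Area = |x_A(y_B-y_C) + x_B(y_C-y_A) + x_C(y_A-y_B)|/2
= |894.36 + (-119.56) + (-858.9)|/2
= 84.1/2 = 42.05

42.05


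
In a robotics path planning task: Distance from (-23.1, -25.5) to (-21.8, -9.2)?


dx=1.3, dy=16.3
d^2 = 1.3^2 + 16.3^2 = 267.38
d = sqrt(267.38) = 16.3518

16.3518


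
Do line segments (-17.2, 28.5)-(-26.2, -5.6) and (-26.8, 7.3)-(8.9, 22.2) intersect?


Cross products: d1=613.8, d2=-469.47, d3=-136.56, d4=946.71
d1*d2 < 0 and d3*d4 < 0? yes

Yes, they intersect


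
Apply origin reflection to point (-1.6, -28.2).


Reflection over origin: (x,y) -> (-x,-y)
(-1.6, -28.2) -> (1.6, 28.2)

(1.6, 28.2)


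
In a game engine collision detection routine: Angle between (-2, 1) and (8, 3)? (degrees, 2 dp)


u.v = -13, |u| = sqrt(5) = 2.2361, |v| = sqrt(73) = 8.544
cos(theta) = u.v/(|u||v|) = -13/sqrt(365) = -0.680451
theta = acos(-0.680451) = 132.88 degrees

132.88 degrees


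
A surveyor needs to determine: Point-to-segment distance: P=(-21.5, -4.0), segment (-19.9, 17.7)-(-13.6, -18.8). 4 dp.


Project P onto AB: t = 0.57 (clamped to [0,1])
Closest point on segment: (-16.3092, -3.104)
Distance: 5.2676

5.2676


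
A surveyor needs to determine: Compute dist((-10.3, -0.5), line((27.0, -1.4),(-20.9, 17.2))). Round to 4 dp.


|cross product| = 650.67
|line direction| = sqrt(2640.37) = 51.3845
Distance = 650.67/sqrt(2640.37) = 12.6628

12.6628


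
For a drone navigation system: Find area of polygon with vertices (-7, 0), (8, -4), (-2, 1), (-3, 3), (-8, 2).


Shoelace sum: ((-7)*(-4) - 8*0) + (8*1 - (-2)*(-4)) + ((-2)*3 - (-3)*1) + ((-3)*2 - (-8)*3) + ((-8)*0 - (-7)*2)
= 57
Area = |57|/2 = 28.5

28.5


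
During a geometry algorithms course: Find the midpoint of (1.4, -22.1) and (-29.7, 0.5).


M = ((1.4+(-29.7))/2, ((-22.1)+0.5)/2)
= (-14.15, -10.8)

(-14.15, -10.8)


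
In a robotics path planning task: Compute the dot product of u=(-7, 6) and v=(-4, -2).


u . v = u_x*v_x + u_y*v_y = (-7)*(-4) + 6*(-2)
= 28 + (-12) = 16

16


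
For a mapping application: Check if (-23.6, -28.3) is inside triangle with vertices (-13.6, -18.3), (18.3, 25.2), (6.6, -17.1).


Cross products: AB x AP = 116, BC x BP = -1146.42, CA x CP = 190
All same sign? no

No, outside


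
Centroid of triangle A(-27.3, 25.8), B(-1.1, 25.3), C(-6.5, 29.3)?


Centroid = ((x_A+x_B+x_C)/3, (y_A+y_B+y_C)/3)
= (((-27.3)+(-1.1)+(-6.5))/3, (25.8+25.3+29.3)/3)
= (-11.6333, 26.8)

(-11.6333, 26.8)


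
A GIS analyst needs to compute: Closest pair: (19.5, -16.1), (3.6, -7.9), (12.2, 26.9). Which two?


d(P0,P1) = 17.8899, d(P0,P2) = 43.6152, d(P1,P2) = 35.8469
Closest: P0 and P1

Closest pair: (19.5, -16.1) and (3.6, -7.9), distance = 17.8899


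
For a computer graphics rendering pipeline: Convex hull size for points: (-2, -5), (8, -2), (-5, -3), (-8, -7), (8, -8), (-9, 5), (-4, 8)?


Convex hull vertices (CCW): (-9, 5), (-8, -7), (8, -8), (8, -2), (-4, 8)
Count = 5

5


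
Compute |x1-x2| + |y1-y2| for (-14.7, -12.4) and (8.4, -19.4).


|(-14.7)-8.4| + |(-12.4)-(-19.4)| = 23.1 + 7 = 30.1

30.1


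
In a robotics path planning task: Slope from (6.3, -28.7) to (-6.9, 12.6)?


slope = (y2-y1)/(x2-x1) = (12.6-(-28.7))/((-6.9)-6.3) = 41.3/(-13.2) = -3.1288

-3.1288


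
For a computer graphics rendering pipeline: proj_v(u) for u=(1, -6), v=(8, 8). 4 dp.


u.v = -40, |v| = sqrt(128) = 11.3137
Scalar projection = u.v / |v| = -40 / sqrt(128) = -3.5355

-3.5355


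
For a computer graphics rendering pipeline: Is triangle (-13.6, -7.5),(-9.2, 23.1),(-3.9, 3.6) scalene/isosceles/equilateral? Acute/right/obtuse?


Side lengths squared: AB^2=955.72, BC^2=408.34, CA^2=217.3
Sorted: [217.3, 408.34, 955.72]
By sides: Scalene, By angles: Obtuse

Scalene, Obtuse


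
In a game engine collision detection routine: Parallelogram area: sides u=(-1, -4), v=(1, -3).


|u x v| = |(-1)*(-3) - (-4)*1|
= |3 - (-4)| = 7

7


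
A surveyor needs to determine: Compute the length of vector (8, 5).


|u| = sqrt(8^2 + 5^2) = sqrt(89) = 9.434

9.434


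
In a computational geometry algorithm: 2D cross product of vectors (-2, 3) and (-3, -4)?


u x v = u_x*v_y - u_y*v_x = (-2)*(-4) - 3*(-3)
= 8 - (-9) = 17

17


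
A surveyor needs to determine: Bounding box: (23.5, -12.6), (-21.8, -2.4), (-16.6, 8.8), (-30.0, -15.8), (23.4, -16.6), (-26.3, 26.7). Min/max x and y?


x range: [-30, 23.5]
y range: [-16.6, 26.7]
Bounding box: (-30,-16.6) to (23.5,26.7)

(-30,-16.6) to (23.5,26.7)


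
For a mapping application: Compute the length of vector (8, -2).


|u| = sqrt(8^2 + (-2)^2) = sqrt(68) = 8.2462

8.2462


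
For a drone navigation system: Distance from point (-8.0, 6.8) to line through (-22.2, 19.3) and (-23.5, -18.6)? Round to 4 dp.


|cross product| = 554.43
|line direction| = sqrt(1438.1) = 37.9223
Distance = 554.43/sqrt(1438.1) = 14.6202

14.6202


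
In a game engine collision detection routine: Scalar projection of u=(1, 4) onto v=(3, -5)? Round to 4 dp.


u.v = -17, |v| = sqrt(34) = 5.831
Scalar projection = u.v / |v| = -17 / sqrt(34) = -2.9155

-2.9155


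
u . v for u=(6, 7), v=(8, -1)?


u . v = u_x*v_x + u_y*v_y = 6*8 + 7*(-1)
= 48 + (-7) = 41

41


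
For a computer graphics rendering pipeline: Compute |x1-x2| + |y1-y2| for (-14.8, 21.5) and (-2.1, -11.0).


|(-14.8)-(-2.1)| + |21.5-(-11)| = 12.7 + 32.5 = 45.2

45.2


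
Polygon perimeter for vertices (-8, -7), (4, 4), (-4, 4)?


Sides: (-8, -7)->(4, 4): sqrt(265) = 16.278821, (4, 4)->(-4, 4): sqrt(64) = 8, (-4, 4)->(-8, -7): sqrt(137) = 11.7047
Sum = 35.983521
Perimeter = 35.9835

35.9835


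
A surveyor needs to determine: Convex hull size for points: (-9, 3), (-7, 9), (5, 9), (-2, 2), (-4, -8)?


Convex hull vertices (CCW): (-9, 3), (-4, -8), (5, 9), (-7, 9)
Count = 4

4


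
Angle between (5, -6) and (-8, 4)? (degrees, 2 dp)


u.v = -64, |u| = sqrt(61) = 7.8102, |v| = sqrt(80) = 8.9443
cos(theta) = u.v/(|u||v|) = -64/sqrt(4880) = -0.916157
theta = acos(-0.916157) = 156.37 degrees

156.37 degrees


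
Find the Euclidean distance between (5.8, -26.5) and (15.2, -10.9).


dx=9.4, dy=15.6
d^2 = 9.4^2 + 15.6^2 = 331.72
d = sqrt(331.72) = 18.2132

18.2132


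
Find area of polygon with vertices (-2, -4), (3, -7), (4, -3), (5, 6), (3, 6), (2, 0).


Shoelace sum: ((-2)*(-7) - 3*(-4)) + (3*(-3) - 4*(-7)) + (4*6 - 5*(-3)) + (5*6 - 3*6) + (3*0 - 2*6) + (2*(-4) - (-2)*0)
= 76
Area = |76|/2 = 38

38


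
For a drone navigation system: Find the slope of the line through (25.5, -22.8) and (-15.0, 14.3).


slope = (y2-y1)/(x2-x1) = (14.3-(-22.8))/((-15)-25.5) = 37.1/(-40.5) = -0.916

-0.916


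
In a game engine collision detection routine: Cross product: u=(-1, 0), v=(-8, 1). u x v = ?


u x v = u_x*v_y - u_y*v_x = (-1)*1 - 0*(-8)
= (-1) - 0 = -1

-1


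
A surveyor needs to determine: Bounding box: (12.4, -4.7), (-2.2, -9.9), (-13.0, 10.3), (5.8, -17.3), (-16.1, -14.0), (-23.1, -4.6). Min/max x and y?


x range: [-23.1, 12.4]
y range: [-17.3, 10.3]
Bounding box: (-23.1,-17.3) to (12.4,10.3)

(-23.1,-17.3) to (12.4,10.3)


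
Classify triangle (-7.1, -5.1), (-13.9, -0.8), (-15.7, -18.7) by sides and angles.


Side lengths squared: AB^2=64.73, BC^2=323.65, CA^2=258.92
Sorted: [64.73, 258.92, 323.65]
By sides: Scalene, By angles: Right

Scalene, Right


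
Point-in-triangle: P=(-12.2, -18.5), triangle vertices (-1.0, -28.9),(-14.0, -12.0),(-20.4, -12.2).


Cross products: AB x AP = 54.08, BC x BP = 41.96, CA x CP = 14.72
All same sign? yes

Yes, inside


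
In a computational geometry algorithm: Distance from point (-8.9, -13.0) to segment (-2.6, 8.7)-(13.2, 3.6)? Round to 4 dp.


Project P onto AB: t = 0.0404 (clamped to [0,1])
Closest point on segment: (-1.962, 8.4941)
Distance: 22.5861

22.5861


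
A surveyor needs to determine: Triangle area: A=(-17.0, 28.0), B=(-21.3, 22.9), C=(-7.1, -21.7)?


Area = |x_A(y_B-y_C) + x_B(y_C-y_A) + x_C(y_A-y_B)|/2
= |(-758.2) + 1058.61 + (-36.21)|/2
= 264.2/2 = 132.1

132.1


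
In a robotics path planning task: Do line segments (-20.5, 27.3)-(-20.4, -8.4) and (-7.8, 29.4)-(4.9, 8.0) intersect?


Cross products: d1=-298.45, d2=-749.7, d3=453.6, d4=904.85
d1*d2 < 0 and d3*d4 < 0? no

No, they don't intersect


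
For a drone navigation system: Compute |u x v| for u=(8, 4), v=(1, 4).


|u x v| = |8*4 - 4*1|
= |32 - 4| = 28

28


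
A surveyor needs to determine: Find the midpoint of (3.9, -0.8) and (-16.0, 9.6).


M = ((3.9+(-16))/2, ((-0.8)+9.6)/2)
= (-6.05, 4.4)

(-6.05, 4.4)


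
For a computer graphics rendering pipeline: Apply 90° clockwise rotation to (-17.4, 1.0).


90° CW: (x,y) -> (y, -x)
(-17.4,1) -> (1, 17.4)

(1, 17.4)


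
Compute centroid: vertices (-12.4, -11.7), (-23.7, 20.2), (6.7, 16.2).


Centroid = ((x_A+x_B+x_C)/3, (y_A+y_B+y_C)/3)
= (((-12.4)+(-23.7)+6.7)/3, ((-11.7)+20.2+16.2)/3)
= (-9.8, 8.2333)

(-9.8, 8.2333)


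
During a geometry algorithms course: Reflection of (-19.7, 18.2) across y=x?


Reflection over y=x: (x,y) -> (y,x)
(-19.7, 18.2) -> (18.2, -19.7)

(18.2, -19.7)


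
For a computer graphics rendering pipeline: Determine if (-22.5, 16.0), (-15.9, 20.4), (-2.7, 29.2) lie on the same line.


Cross product: ((-15.9)-(-22.5))*(29.2-16) - (20.4-16)*((-2.7)-(-22.5))
= 0

Yes, collinear


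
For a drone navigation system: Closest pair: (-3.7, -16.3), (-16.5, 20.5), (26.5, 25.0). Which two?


d(P0,P1) = 38.9625, d(P0,P2) = 51.1638, d(P1,P2) = 43.2348
Closest: P0 and P1

Closest pair: (-3.7, -16.3) and (-16.5, 20.5), distance = 38.9625


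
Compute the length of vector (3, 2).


|u| = sqrt(3^2 + 2^2) = sqrt(13) = 3.6056

3.6056


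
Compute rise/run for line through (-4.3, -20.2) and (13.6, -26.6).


slope = (y2-y1)/(x2-x1) = ((-26.6)-(-20.2))/(13.6-(-4.3)) = (-6.4)/17.9 = -0.3575

-0.3575


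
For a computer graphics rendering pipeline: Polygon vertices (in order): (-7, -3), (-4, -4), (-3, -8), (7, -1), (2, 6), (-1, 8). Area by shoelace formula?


Shoelace sum: ((-7)*(-4) - (-4)*(-3)) + ((-4)*(-8) - (-3)*(-4)) + ((-3)*(-1) - 7*(-8)) + (7*6 - 2*(-1)) + (2*8 - (-1)*6) + ((-1)*(-3) - (-7)*8)
= 220
Area = |220|/2 = 110

110


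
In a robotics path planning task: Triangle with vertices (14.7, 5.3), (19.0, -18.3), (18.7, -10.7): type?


Side lengths squared: AB^2=575.45, BC^2=57.85, CA^2=272
Sorted: [57.85, 272, 575.45]
By sides: Scalene, By angles: Obtuse

Scalene, Obtuse


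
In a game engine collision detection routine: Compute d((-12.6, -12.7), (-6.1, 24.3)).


dx=6.5, dy=37
d^2 = 6.5^2 + 37^2 = 1411.25
d = sqrt(1411.25) = 37.5666

37.5666


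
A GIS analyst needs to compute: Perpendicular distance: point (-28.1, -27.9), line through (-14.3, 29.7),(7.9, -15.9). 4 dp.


|cross product| = 1908
|line direction| = sqrt(2572.2) = 50.7169
Distance = 1908/sqrt(2572.2) = 37.6206

37.6206


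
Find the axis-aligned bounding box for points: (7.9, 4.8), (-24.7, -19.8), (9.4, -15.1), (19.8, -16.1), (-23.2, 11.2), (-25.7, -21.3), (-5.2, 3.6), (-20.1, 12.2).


x range: [-25.7, 19.8]
y range: [-21.3, 12.2]
Bounding box: (-25.7,-21.3) to (19.8,12.2)

(-25.7,-21.3) to (19.8,12.2)


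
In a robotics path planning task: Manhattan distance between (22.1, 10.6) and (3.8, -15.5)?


|22.1-3.8| + |10.6-(-15.5)| = 18.3 + 26.1 = 44.4

44.4


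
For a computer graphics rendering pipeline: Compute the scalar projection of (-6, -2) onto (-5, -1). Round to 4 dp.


u.v = 32, |v| = sqrt(26) = 5.099
Scalar projection = u.v / |v| = 32 / sqrt(26) = 6.2757

6.2757


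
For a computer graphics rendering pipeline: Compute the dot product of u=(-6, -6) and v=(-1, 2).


u . v = u_x*v_x + u_y*v_y = (-6)*(-1) + (-6)*2
= 6 + (-12) = -6

-6


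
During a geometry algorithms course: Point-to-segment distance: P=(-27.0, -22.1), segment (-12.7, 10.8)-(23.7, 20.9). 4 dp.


Project P onto AB: t = 0 (clamped to [0,1])
Closest point on segment: (-12.7, 10.8)
Distance: 35.8734

35.8734


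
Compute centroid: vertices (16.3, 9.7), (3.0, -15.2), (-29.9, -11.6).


Centroid = ((x_A+x_B+x_C)/3, (y_A+y_B+y_C)/3)
= ((16.3+3+(-29.9))/3, (9.7+(-15.2)+(-11.6))/3)
= (-3.5333, -5.7)

(-3.5333, -5.7)


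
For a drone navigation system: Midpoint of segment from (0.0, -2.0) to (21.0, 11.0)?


M = ((0+21)/2, ((-2)+11)/2)
= (10.5, 4.5)

(10.5, 4.5)


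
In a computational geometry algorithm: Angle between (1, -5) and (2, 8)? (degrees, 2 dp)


u.v = -38, |u| = sqrt(26) = 5.099, |v| = sqrt(68) = 8.2462
cos(theta) = u.v/(|u||v|) = -38/sqrt(1768) = -0.903738
theta = acos(-0.903738) = 154.65 degrees

154.65 degrees


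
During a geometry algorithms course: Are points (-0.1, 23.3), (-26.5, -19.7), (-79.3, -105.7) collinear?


Cross product: ((-26.5)-(-0.1))*((-105.7)-23.3) - ((-19.7)-23.3)*((-79.3)-(-0.1))
= 0

Yes, collinear


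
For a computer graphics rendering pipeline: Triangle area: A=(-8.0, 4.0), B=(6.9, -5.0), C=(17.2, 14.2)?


Area = |x_A(y_B-y_C) + x_B(y_C-y_A) + x_C(y_A-y_B)|/2
= |153.6 + 70.38 + 154.8|/2
= 378.78/2 = 189.39

189.39


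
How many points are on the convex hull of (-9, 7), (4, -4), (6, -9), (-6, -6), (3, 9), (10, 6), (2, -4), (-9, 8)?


Convex hull vertices (CCW): (-9, 7), (-6, -6), (6, -9), (10, 6), (3, 9), (-9, 8)
Count = 6

6


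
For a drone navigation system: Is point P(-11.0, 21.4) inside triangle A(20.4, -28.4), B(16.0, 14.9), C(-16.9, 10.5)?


Cross products: AB x AP = 1140.5, BC x BP = -332.65, CA x CP = 636.08
All same sign? no

No, outside


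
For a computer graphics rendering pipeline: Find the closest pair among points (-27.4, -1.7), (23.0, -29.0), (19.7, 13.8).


d(P0,P1) = 57.3188, d(P0,P2) = 49.5849, d(P1,P2) = 42.927
Closest: P1 and P2

Closest pair: (23.0, -29.0) and (19.7, 13.8), distance = 42.927


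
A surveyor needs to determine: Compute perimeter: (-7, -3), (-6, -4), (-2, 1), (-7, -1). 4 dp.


Sides: (-7, -3)->(-6, -4): sqrt(2) = 1.414214, (-6, -4)->(-2, 1): sqrt(41) = 6.403124, (-2, 1)->(-7, -1): sqrt(29) = 5.385165, (-7, -1)->(-7, -3): sqrt(4) = 2
Sum = 15.202503
Perimeter = 15.2025

15.2025


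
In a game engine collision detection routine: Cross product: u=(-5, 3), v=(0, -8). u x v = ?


u x v = u_x*v_y - u_y*v_x = (-5)*(-8) - 3*0
= 40 - 0 = 40

40


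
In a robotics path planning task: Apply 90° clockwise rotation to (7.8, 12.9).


90° CW: (x,y) -> (y, -x)
(7.8,12.9) -> (12.9, -7.8)

(12.9, -7.8)


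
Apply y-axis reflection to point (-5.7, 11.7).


Reflection over y-axis: (x,y) -> (-x,y)
(-5.7, 11.7) -> (5.7, 11.7)

(5.7, 11.7)


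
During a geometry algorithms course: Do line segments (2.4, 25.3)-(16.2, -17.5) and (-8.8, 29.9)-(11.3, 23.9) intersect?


Cross products: d1=-25.26, d2=-802.74, d3=-415.88, d4=361.6
d1*d2 < 0 and d3*d4 < 0? no

No, they don't intersect


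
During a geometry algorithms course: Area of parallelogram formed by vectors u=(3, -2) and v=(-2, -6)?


|u x v| = |3*(-6) - (-2)*(-2)|
= |(-18) - 4| = 22

22


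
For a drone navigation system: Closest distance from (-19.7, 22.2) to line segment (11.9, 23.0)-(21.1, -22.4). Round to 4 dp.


Project P onto AB: t = 0 (clamped to [0,1])
Closest point on segment: (11.9, 23)
Distance: 31.6101

31.6101
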